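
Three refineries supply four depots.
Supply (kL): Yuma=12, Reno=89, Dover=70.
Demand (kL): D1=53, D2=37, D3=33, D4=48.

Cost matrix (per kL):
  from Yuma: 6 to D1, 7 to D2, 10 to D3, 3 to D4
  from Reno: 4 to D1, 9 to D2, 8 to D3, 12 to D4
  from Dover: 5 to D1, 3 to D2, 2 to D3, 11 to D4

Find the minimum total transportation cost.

Optimal allocation:
  Yuma to D4: 12 × 3 = 36
  Reno to D1: 53 × 4 = 212
  Reno to D4: 36 × 12 = 432
  Dover to D2: 37 × 3 = 111
  Dover to D3: 33 × 2 = 66
Total = 36 + 212 + 432 + 111 + 66 = 857.

857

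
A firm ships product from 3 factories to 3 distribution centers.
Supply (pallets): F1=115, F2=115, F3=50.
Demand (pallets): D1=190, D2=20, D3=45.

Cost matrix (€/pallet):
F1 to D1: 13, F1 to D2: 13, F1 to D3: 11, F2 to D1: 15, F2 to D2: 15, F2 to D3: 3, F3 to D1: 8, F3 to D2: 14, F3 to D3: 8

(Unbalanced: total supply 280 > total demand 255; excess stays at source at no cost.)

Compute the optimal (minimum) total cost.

2705

Optimal allocation:
  F1->D1: 95 × €13 = €1235
  F1->D2: 20 × €13 = €260
  F2->D1: 45 × €15 = €675
  F2->D3: 45 × €3 = €135
  F3->D1: 50 × €8 = €400
Total = 1235 + 260 + 675 + 135 + 400 = €2705.
(Supply check: F1 ships 115; F2 ships 90; F3 ships 50.)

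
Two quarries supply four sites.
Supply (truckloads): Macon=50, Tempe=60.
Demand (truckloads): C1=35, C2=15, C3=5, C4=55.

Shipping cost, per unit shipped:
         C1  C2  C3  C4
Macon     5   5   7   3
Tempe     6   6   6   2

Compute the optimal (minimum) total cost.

A cheapest plan:
  Macon–C1: 35 × 5 = 175
  Macon–C2: 15 × 5 = 75
  Tempe–C3: 5 × 6 = 30
  Tempe–C4: 55 × 2 = 110
Total = 175 + 75 + 30 + 110 = 390.

390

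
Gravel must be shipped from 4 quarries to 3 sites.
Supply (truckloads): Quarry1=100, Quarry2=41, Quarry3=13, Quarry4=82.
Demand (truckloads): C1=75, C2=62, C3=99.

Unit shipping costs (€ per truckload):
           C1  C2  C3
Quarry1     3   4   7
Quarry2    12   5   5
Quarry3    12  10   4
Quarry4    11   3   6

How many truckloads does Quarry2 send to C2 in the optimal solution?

Solving gives:
  Quarry1→C1: 75 truckloads
  Quarry1→C2: 25 truckloads
  Quarry2→C3: 41 truckloads
  Quarry3→C3: 13 truckloads
  Quarry4→C2: 37 truckloads
  Quarry4→C3: 45 truckloads
Total cost = €963.
The route Quarry2→C2 is not used.

0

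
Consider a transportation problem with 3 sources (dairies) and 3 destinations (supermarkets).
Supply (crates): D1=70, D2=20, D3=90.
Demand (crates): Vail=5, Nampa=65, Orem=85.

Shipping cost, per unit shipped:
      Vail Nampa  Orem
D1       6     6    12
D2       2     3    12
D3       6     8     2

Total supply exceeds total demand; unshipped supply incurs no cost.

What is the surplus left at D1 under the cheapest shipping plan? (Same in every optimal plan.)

An optimal plan:
  D1→Nampa: 50 crates
  D2→Vail: 5 crates
  D2→Nampa: 15 crates
  D3→Orem: 85 crates
Total cost = 525.
D1 ships 50 of its 70, leaving 20.

20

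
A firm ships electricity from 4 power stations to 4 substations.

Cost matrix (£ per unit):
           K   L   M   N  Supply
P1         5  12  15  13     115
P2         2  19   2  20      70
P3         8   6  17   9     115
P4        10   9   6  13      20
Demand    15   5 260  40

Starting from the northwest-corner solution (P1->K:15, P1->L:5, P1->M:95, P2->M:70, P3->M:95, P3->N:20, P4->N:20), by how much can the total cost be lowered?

340

Current plan cost = 15·5 + 5·12 + 95·15 + 70·2 + 95·17 + 20·9 + 20·13 = £3755.
Optimal plan:
  P1→K: 15 MWh
  P1→M: 100 MWh
  P2→M: 70 MWh
  P3→L: 5 MWh
  P3→M: 70 MWh
  P3→N: 40 MWh
  P4→M: 20 MWh
Optimal cost = £3415.
Saving = 3755 − 3415 = £340.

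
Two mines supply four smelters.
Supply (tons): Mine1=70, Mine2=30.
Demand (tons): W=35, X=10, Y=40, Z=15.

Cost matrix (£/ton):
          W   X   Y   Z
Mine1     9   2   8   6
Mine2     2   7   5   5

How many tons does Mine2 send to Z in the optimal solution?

0

Solving gives:
  Mine1→W: 5 × £9 = £45
  Mine1→X: 10 × £2 = £20
  Mine1→Y: 40 × £8 = £320
  Mine1→Z: 15 × £6 = £90
  Mine2→W: 30 × £2 = £60
Total cost = £535.
The route Mine2→Z is not used.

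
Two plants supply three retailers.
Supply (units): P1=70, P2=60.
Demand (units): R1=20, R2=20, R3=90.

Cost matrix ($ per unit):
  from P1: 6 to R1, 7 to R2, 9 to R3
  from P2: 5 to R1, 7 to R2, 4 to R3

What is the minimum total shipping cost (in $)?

Optimal allocation:
  P1–R1: 20 units
  P1–R2: 20 units
  P1–R3: 30 units
  P2–R3: 60 units
Total cost = $770.

770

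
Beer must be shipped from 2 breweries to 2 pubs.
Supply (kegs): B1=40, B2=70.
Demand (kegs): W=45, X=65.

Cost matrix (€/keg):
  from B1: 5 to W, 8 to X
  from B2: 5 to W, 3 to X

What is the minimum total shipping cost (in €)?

420

A cheapest plan:
  B1->W: 40 × €5 = €200
  B2->W: 5 × €5 = €25
  B2->X: 65 × €3 = €195
Total = 200 + 25 + 195 = €420.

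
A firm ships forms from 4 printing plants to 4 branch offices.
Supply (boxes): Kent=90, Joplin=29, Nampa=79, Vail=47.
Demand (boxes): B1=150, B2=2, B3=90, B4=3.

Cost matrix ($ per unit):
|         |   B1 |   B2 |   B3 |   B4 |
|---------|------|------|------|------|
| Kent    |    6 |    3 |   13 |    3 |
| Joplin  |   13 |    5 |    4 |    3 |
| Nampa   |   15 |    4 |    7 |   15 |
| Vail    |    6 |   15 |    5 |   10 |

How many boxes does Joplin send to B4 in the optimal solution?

3

Solving gives:
  Kent->B1: 90 × $6 = $540
  Joplin->B3: 26 × $4 = $104
  Joplin->B4: 3 × $3 = $9
  Nampa->B1: 13 × $15 = $195
  Nampa->B2: 2 × $4 = $8
  Nampa->B3: 64 × $7 = $448
  Vail->B1: 47 × $6 = $282
Total cost = $1586.
So Joplin→B4 carries 3 boxes.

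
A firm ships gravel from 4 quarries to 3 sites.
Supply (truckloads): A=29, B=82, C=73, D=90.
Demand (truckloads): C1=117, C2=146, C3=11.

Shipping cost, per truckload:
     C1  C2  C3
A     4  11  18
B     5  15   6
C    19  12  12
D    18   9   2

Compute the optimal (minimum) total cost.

One minimum-cost allocation:
  A to C1: 29 truckloads
  B to C1: 82 truckloads
  C to C1: 6 truckloads
  C to C2: 67 truckloads
  D to C2: 79 truckloads
  D to C3: 11 truckloads
Total cost = 2177.

2177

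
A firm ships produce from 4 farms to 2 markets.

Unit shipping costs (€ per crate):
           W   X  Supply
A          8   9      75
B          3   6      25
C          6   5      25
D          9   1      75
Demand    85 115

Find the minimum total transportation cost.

An optimal shipping plan:
  A->W: 60 × €8 = €480
  A->X: 15 × €9 = €135
  B->W: 25 × €3 = €75
  C->X: 25 × €5 = €125
  D->X: 75 × €1 = €75
Total = 480 + 135 + 75 + 125 + 75 = €890.

890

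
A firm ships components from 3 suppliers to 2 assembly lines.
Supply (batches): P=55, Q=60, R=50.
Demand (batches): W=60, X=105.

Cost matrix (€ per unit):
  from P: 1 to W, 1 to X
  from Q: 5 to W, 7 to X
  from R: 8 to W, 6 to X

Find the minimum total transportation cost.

Optimal allocation:
  P–X: 55 × €1 = €55
  Q–W: 60 × €5 = €300
  R–X: 50 × €6 = €300
Total = 55 + 300 + 300 = €655.

655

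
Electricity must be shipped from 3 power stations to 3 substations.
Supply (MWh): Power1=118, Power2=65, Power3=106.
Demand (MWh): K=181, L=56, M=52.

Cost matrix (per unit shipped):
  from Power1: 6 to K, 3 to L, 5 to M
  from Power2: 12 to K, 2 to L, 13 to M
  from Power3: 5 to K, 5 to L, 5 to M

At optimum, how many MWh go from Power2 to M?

0

Solving gives:
  Power1–K: 66 × 6 = 396
  Power1–M: 52 × 5 = 260
  Power2–K: 9 × 12 = 108
  Power2–L: 56 × 2 = 112
  Power3–K: 106 × 5 = 530
Total cost = 1406.
The route Power2→M is not used.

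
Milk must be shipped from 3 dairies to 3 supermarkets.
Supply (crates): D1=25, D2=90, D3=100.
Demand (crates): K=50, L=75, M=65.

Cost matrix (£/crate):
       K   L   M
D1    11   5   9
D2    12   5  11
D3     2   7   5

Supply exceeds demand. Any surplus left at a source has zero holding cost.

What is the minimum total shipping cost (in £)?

One minimum-cost allocation:
  D1→L: 10 × £5 = £50
  D1→M: 15 × £9 = £135
  D2→L: 65 × £5 = £325
  D3→K: 50 × £2 = £100
  D3→M: 50 × £5 = £250
Total = 50 + 135 + 325 + 100 + 250 = £860.

860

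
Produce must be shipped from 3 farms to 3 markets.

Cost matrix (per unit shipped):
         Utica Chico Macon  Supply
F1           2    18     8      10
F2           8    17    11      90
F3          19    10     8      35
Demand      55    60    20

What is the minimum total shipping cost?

1375

Optimal allocation:
  F1 to Utica: 10 × 2 = 20
  F2 to Utica: 45 × 8 = 360
  F2 to Chico: 25 × 17 = 425
  F2 to Macon: 20 × 11 = 220
  F3 to Chico: 35 × 10 = 350
Total = 20 + 360 + 425 + 220 + 350 = 1375.
(Supply check: F1 ships 10; F2 ships 90; F3 ships 35.)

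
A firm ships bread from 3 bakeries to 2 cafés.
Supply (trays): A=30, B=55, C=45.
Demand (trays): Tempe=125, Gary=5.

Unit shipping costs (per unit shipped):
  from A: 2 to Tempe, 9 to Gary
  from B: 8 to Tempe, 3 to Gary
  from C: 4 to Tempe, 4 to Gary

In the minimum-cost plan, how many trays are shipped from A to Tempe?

Solving gives:
  A->Tempe: 30 × 2 = 60
  B->Tempe: 50 × 8 = 400
  B->Gary: 5 × 3 = 15
  C->Tempe: 45 × 4 = 180
Total cost = 655.
So A→Tempe carries 30 trays.

30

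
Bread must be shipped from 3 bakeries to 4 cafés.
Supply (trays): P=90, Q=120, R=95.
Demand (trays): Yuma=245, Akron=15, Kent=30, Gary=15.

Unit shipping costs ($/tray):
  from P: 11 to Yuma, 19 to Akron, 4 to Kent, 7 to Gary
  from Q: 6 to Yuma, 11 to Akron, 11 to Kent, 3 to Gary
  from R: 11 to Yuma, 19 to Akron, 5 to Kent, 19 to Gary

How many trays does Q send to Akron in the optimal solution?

15

Solving gives:
  P->Yuma: 45 × $11 = $495
  P->Kent: 30 × $4 = $120
  P->Gary: 15 × $7 = $105
  Q->Yuma: 105 × $6 = $630
  Q->Akron: 15 × $11 = $165
  R->Yuma: 95 × $11 = $1045
Total cost = $2560.
So Q→Akron carries 15 trays.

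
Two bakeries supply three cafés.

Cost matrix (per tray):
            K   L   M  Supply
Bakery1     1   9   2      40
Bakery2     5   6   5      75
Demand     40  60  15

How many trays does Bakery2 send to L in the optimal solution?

The minimum-cost plan:
  Bakery1->K: 40 × 1 = 40
  Bakery2->L: 60 × 6 = 360
  Bakery2->M: 15 × 5 = 75
Total cost = 475.
So Bakery2→L carries 60 trays.

60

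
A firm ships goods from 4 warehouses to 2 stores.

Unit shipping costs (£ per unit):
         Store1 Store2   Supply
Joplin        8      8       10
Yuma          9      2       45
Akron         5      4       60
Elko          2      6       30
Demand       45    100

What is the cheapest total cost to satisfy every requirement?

475

One minimum-cost allocation:
  Joplin→Store1: 10 × £8 = £80
  Yuma→Store2: 45 × £2 = £90
  Akron→Store1: 5 × £5 = £25
  Akron→Store2: 55 × £4 = £220
  Elko→Store1: 30 × £2 = £60
Total = 80 + 90 + 25 + 220 + 60 = £475.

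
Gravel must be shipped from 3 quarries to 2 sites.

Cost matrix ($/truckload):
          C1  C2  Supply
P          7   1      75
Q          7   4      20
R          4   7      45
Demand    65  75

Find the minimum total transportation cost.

395

A cheapest plan:
  P->C2: 75 × $1 = $75
  Q->C1: 20 × $7 = $140
  R->C1: 45 × $4 = $180
Total = 75 + 140 + 180 = $395.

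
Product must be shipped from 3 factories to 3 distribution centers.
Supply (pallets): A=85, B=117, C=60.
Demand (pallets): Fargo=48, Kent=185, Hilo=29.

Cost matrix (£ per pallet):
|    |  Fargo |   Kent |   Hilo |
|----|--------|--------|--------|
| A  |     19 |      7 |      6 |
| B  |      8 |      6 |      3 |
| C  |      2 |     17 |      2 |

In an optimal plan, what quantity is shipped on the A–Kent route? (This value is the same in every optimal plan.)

Solving gives:
  A to Kent: 85 × £7 = £595
  B to Kent: 100 × £6 = £600
  B to Hilo: 17 × £3 = £51
  C to Fargo: 48 × £2 = £96
  C to Hilo: 12 × £2 = £24
Total cost = £1366.
So A→Kent carries 85 pallets.

85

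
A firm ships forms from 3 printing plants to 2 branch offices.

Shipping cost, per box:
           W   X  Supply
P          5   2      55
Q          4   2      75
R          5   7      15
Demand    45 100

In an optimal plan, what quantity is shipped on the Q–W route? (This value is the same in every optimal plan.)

30

Optimal shipments:
  P->X: 55 × 2 = 110
  Q->W: 30 × 4 = 120
  Q->X: 45 × 2 = 90
  R->W: 15 × 5 = 75
Total cost = 395.
So Q→W carries 30 boxes.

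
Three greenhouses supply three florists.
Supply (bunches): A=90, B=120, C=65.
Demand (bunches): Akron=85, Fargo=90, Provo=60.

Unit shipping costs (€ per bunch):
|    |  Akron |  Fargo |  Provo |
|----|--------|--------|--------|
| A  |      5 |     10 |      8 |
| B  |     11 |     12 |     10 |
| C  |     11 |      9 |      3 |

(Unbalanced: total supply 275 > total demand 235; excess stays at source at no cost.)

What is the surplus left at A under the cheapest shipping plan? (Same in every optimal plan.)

An optimal plan:
  A to Akron: 85 × €5 = €425
  A to Fargo: 5 × €10 = €50
  B to Fargo: 80 × €12 = €960
  C to Fargo: 5 × €9 = €45
  C to Provo: 60 × €3 = €180
Total cost = €1660.
A ships 90 of its 90, leaving 0.

0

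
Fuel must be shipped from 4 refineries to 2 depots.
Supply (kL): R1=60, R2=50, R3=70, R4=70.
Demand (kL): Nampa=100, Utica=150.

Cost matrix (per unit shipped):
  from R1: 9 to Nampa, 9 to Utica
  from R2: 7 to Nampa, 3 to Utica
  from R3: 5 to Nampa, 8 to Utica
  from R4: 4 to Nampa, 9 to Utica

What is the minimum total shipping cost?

Optimal allocation:
  R1→Utica: 60 × 9 = 540
  R2→Utica: 50 × 3 = 150
  R3→Nampa: 30 × 5 = 150
  R3→Utica: 40 × 8 = 320
  R4→Nampa: 70 × 4 = 280
Total = 540 + 150 + 150 + 320 + 280 = 1440.
(Supply check: R1 ships 60; R2 ships 50; R3 ships 70; R4 ships 70.)

1440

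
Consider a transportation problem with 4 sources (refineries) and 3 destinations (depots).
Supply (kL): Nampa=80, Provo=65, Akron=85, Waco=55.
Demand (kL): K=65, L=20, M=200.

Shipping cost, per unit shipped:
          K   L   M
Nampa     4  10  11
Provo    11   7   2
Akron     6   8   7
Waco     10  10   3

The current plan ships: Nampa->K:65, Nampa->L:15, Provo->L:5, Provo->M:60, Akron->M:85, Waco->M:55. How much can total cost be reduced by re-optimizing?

20

Current plan cost = 65·4 + 15·10 + 5·7 + 60·2 + 85·7 + 55·3 = 1325.
Optimal plan:
  Nampa to K: 65 × 4 = 260
  Nampa to L: 15 × 10 = 150
  Provo to M: 65 × 2 = 130
  Akron to L: 5 × 8 = 40
  Akron to M: 80 × 7 = 560
  Waco to M: 55 × 3 = 165
Optimal cost = 1305.
Saving = 1325 − 1305 = 20.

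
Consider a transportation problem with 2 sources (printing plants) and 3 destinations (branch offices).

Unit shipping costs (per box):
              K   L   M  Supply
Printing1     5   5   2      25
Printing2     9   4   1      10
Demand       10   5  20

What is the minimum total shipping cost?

105

Optimal allocation:
  Printing1->K: 10 × 5 = 50
  Printing1->L: 5 × 5 = 25
  Printing1->M: 10 × 2 = 20
  Printing2->M: 10 × 1 = 10
Total = 50 + 25 + 20 + 10 = 105.
(Supply check: Printing1 ships 25; Printing2 ships 10.)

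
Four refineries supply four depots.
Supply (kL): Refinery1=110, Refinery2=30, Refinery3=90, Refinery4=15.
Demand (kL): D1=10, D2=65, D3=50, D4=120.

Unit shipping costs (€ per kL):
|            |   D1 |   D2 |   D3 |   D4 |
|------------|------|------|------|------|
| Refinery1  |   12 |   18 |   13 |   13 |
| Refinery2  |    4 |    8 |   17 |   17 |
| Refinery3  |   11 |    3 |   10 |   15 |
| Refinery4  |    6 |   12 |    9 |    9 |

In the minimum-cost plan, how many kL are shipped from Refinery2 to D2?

The minimum-cost plan:
  Refinery1->D4: 110 kL
  Refinery2->D1: 10 kL
  Refinery2->D2: 20 kL
  Refinery3->D2: 45 kL
  Refinery3->D3: 45 kL
  Refinery4->D3: 5 kL
  Refinery4->D4: 10 kL
Total cost = €2350.
So Refinery2→D2 carries 20 kL.

20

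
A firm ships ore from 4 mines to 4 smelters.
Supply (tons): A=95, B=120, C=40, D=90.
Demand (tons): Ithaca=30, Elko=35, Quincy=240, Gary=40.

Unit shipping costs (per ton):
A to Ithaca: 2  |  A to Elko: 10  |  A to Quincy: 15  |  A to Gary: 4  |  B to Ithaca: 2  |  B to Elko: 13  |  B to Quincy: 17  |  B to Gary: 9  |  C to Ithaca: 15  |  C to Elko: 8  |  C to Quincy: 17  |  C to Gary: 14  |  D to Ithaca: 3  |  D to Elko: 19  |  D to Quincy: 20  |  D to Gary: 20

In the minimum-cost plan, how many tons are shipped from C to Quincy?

5

The minimum-cost plan:
  A–Quincy: 55 tons
  A–Gary: 40 tons
  B–Quincy: 120 tons
  C–Elko: 35 tons
  C–Quincy: 5 tons
  D–Ithaca: 30 tons
  D–Quincy: 60 tons
Total cost = 4680.
So C→Quincy carries 5 tons.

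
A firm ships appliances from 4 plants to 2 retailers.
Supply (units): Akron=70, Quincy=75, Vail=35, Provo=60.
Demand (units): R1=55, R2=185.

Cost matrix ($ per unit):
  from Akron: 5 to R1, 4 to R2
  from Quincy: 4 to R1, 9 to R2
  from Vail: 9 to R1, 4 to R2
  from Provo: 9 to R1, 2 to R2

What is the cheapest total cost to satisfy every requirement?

940

An optimal shipping plan:
  Akron–R2: 70 × $4 = $280
  Quincy–R1: 55 × $4 = $220
  Quincy–R2: 20 × $9 = $180
  Vail–R2: 35 × $4 = $140
  Provo–R2: 60 × $2 = $120
Total = 280 + 220 + 180 + 140 + 120 = $940.
(Supply check: Akron ships 70; Quincy ships 75; Vail ships 35; Provo ships 60.)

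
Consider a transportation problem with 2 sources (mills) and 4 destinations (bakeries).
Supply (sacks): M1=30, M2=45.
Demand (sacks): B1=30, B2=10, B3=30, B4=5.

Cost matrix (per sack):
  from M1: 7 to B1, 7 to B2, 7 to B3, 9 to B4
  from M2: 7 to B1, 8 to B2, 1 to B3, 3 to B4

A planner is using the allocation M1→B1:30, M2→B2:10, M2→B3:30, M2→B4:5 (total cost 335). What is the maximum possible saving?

Current plan cost = 30·7 + 10·8 + 30·1 + 5·3 = 335.
Optimal plan:
  M1->B1: 20 × 7 = 140
  M1->B2: 10 × 7 = 70
  M2->B1: 10 × 7 = 70
  M2->B3: 30 × 1 = 30
  M2->B4: 5 × 3 = 15
Optimal cost = 325.
Saving = 335 − 325 = 10.

10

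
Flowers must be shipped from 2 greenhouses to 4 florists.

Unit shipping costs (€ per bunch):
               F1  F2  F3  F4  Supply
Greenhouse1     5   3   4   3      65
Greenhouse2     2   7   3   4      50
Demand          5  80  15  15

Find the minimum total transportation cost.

An optimal shipping plan:
  Greenhouse1→F2: 65 × €3 = €195
  Greenhouse2→F1: 5 × €2 = €10
  Greenhouse2→F2: 15 × €7 = €105
  Greenhouse2→F3: 15 × €3 = €45
  Greenhouse2→F4: 15 × €4 = €60
Total = 195 + 10 + 105 + 45 + 60 = €415.
(Supply check: Greenhouse1 ships 65; Greenhouse2 ships 50.)

415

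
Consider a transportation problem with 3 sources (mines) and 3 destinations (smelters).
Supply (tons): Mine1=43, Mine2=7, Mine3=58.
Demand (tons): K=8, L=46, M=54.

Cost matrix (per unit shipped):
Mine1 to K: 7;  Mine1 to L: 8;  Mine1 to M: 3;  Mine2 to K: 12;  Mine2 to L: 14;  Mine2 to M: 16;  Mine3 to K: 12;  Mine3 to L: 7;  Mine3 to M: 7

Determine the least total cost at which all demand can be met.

623

A cheapest plan:
  Mine1–K: 1 × 7 = 7
  Mine1–M: 42 × 3 = 126
  Mine2–K: 7 × 12 = 84
  Mine3–L: 46 × 7 = 322
  Mine3–M: 12 × 7 = 84
Total = 7 + 126 + 84 + 322 + 84 = 623.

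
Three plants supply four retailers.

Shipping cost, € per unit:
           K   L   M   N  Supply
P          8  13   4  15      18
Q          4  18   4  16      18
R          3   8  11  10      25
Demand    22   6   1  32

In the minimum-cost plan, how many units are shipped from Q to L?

Optimal shipments:
  P to L: 6 × €13 = €78
  P to M: 1 × €4 = €4
  P to N: 11 × €15 = €165
  Q to K: 18 × €4 = €72
  R to K: 4 × €3 = €12
  R to N: 21 × €10 = €210
Total cost = €541.
The route Q→L is not used.

0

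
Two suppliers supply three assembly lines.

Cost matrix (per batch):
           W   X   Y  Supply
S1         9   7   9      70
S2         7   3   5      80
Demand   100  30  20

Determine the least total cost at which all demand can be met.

One minimum-cost allocation:
  S1–W: 70 × 9 = 630
  S2–W: 30 × 7 = 210
  S2–X: 30 × 3 = 90
  S2–Y: 20 × 5 = 100
Total = 630 + 210 + 90 + 100 = 1030.

1030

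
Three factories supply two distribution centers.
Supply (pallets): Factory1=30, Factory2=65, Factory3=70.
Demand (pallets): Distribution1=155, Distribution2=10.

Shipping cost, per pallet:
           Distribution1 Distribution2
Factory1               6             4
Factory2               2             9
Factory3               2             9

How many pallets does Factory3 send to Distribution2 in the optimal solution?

0

The minimum-cost plan:
  Factory1→Distribution1: 20 pallets
  Factory1→Distribution2: 10 pallets
  Factory2→Distribution1: 65 pallets
  Factory3→Distribution1: 70 pallets
Total cost = 430.
The route Factory3→Distribution2 is not used.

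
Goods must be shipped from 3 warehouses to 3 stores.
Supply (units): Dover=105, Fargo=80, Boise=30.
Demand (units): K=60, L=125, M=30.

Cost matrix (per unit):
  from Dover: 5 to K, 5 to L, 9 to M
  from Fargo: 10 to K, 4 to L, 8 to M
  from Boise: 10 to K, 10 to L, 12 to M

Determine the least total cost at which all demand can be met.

1205

One minimum-cost allocation:
  Dover–K: 60 × 5 = 300
  Dover–L: 45 × 5 = 225
  Fargo–L: 80 × 4 = 320
  Boise–M: 30 × 12 = 360
Total = 300 + 225 + 320 + 360 = 1205.
(Supply check: Dover ships 105; Fargo ships 80; Boise ships 30.)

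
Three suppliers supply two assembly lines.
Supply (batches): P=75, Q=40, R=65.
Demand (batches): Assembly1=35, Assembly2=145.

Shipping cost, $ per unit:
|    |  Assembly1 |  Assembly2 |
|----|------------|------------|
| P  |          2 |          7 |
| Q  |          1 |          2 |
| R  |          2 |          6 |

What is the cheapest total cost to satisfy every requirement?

820

An optimal shipping plan:
  P→Assembly1: 35 batches
  P→Assembly2: 40 batches
  Q→Assembly2: 40 batches
  R→Assembly2: 65 batches
Total cost = $820.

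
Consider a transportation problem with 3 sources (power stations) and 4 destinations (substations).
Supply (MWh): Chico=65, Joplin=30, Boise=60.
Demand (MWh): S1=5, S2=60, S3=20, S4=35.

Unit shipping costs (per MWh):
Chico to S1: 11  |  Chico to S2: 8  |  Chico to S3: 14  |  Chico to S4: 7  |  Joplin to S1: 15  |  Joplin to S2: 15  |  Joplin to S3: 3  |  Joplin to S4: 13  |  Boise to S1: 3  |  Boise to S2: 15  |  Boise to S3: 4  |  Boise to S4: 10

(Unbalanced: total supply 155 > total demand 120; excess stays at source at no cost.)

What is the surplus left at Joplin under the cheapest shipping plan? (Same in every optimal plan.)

An optimal plan:
  Chico->S2: 60 × 8 = 480
  Chico->S4: 5 × 7 = 35
  Joplin->S3: 20 × 3 = 60
  Boise->S1: 5 × 3 = 15
  Boise->S4: 30 × 10 = 300
Total cost = 890.
Joplin ships 20 of its 30, leaving 10.

10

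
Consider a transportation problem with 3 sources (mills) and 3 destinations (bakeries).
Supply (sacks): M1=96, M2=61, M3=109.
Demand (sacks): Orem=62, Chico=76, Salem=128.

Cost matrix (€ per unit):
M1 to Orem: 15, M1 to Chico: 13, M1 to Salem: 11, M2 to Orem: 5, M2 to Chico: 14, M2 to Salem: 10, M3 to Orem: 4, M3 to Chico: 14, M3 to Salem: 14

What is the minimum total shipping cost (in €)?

2630

One minimum-cost allocation:
  M1→Chico: 29 × €13 = €377
  M1→Salem: 67 × €11 = €737
  M2→Salem: 61 × €10 = €610
  M3→Orem: 62 × €4 = €248
  M3→Chico: 47 × €14 = €658
Total = 377 + 737 + 610 + 248 + 658 = €2630.
(Supply check: M1 ships 96; M2 ships 61; M3 ships 109.)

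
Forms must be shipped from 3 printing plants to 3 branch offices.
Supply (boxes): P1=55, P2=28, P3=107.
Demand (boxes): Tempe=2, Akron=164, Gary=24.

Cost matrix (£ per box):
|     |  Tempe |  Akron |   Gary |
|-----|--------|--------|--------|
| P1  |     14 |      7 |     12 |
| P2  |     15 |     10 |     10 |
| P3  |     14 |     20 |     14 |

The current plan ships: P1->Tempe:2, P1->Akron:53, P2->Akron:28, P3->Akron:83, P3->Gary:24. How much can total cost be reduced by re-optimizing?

26

Current plan cost = 2·14 + 53·7 + 28·10 + 83·20 + 24·14 = £2675.
Optimal plan:
  P1->Akron: 55 × £7 = £385
  P2->Akron: 28 × £10 = £280
  P3->Tempe: 2 × £14 = £28
  P3->Akron: 81 × £20 = £1620
  P3->Gary: 24 × £14 = £336
Optimal cost = £2649.
Saving = 2675 − 2649 = £26.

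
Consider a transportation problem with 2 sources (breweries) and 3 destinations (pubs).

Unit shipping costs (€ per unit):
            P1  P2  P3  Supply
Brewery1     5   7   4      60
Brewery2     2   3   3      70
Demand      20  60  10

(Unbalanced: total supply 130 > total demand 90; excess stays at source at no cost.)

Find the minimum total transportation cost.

290

One minimum-cost allocation:
  Brewery1 to P1: 10 × €5 = €50
  Brewery1 to P3: 10 × €4 = €40
  Brewery2 to P1: 10 × €2 = €20
  Brewery2 to P2: 60 × €3 = €180
Total = 50 + 40 + 20 + 180 = €290.
(Supply check: Brewery1 ships 20; Brewery2 ships 70.)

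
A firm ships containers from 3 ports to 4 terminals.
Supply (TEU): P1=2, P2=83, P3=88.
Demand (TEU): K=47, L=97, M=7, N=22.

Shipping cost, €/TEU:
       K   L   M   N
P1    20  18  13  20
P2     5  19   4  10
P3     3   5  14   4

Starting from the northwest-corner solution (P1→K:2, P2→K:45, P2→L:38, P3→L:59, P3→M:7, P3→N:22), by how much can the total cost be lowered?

376

Current plan cost = 2·20 + 45·5 + 38·19 + 59·5 + 7·14 + 22·4 = €1468.
Optimal plan:
  P1→L: 2 × €18 = €36
  P2→K: 47 × €5 = €235
  P2→L: 7 × €19 = €133
  P2→M: 7 × €4 = €28
  P2→N: 22 × €10 = €220
  P3→L: 88 × €5 = €440
Optimal cost = €1092.
Saving = 1468 − 1092 = €376.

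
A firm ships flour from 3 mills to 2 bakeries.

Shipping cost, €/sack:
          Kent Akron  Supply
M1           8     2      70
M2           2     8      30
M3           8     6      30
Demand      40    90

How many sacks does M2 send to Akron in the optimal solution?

Solving gives:
  M1→Akron: 70 sacks
  M2→Kent: 30 sacks
  M3→Kent: 10 sacks
  M3→Akron: 20 sacks
Total cost = €400.
The route M2→Akron is not used.

0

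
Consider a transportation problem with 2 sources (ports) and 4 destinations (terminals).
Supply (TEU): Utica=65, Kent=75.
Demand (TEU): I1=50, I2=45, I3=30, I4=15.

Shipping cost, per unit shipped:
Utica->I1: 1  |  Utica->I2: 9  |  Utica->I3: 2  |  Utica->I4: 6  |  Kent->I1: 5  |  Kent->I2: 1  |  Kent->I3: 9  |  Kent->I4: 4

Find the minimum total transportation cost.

Optimal allocation:
  Utica->I1: 35 TEU
  Utica->I3: 30 TEU
  Kent->I1: 15 TEU
  Kent->I2: 45 TEU
  Kent->I4: 15 TEU
Total cost = 275.
(Supply check: Utica ships 65; Kent ships 75.)

275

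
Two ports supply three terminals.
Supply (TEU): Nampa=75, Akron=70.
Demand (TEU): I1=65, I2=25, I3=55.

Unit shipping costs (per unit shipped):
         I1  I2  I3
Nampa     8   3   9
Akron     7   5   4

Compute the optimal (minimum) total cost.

Optimal allocation:
  Nampa→I1: 50 × 8 = 400
  Nampa→I2: 25 × 3 = 75
  Akron→I1: 15 × 7 = 105
  Akron→I3: 55 × 4 = 220
Total = 400 + 75 + 105 + 220 = 800.

800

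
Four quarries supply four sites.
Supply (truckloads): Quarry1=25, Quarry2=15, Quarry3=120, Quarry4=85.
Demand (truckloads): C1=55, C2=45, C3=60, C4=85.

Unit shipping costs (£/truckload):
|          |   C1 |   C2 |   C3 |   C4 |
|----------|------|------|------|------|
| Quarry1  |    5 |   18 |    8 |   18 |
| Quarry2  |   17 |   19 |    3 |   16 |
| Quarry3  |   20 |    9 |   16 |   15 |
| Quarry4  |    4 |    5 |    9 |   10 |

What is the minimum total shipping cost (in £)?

2275

An optimal shipping plan:
  Quarry1→C3: 25 truckloads
  Quarry2→C3: 15 truckloads
  Quarry3→C2: 45 truckloads
  Quarry3→C4: 75 truckloads
  Quarry4→C1: 55 truckloads
  Quarry4→C3: 20 truckloads
  Quarry4→C4: 10 truckloads
Total cost = £2275.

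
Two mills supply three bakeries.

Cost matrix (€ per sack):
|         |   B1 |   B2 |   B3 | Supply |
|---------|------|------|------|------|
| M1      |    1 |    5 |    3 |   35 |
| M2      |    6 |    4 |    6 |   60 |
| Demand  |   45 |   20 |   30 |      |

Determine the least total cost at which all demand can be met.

One minimum-cost allocation:
  M1–B1: 35 × €1 = €35
  M2–B1: 10 × €6 = €60
  M2–B2: 20 × €4 = €80
  M2–B3: 30 × €6 = €180
Total = 35 + 60 + 80 + 180 = €355.
(Supply check: M1 ships 35; M2 ships 60.)

355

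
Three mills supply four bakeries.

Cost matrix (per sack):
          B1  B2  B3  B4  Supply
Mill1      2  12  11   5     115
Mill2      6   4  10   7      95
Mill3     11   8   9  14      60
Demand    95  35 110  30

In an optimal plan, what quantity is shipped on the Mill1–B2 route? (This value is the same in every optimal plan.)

The minimum-cost plan:
  Mill1->B1: 95 × 2 = 190
  Mill1->B4: 20 × 5 = 100
  Mill2->B2: 35 × 4 = 140
  Mill2->B3: 50 × 10 = 500
  Mill2->B4: 10 × 7 = 70
  Mill3->B3: 60 × 9 = 540
Total cost = 1540.
The route Mill1→B2 is not used.

0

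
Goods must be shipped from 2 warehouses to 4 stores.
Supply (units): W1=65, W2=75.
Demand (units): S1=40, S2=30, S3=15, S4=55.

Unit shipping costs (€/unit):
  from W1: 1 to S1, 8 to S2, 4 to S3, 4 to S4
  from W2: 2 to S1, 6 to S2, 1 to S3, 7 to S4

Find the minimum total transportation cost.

485

An optimal shipping plan:
  W1–S1: 10 × €1 = €10
  W1–S4: 55 × €4 = €220
  W2–S1: 30 × €2 = €60
  W2–S2: 30 × €6 = €180
  W2–S3: 15 × €1 = €15
Total = 10 + 220 + 60 + 180 + 15 = €485.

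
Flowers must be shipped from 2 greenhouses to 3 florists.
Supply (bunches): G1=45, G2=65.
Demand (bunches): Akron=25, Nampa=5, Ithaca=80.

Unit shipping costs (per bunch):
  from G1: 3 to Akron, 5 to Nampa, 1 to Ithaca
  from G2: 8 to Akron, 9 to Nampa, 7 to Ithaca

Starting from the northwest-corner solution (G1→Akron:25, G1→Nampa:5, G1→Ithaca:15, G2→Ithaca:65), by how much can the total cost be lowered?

35

Current plan cost = 25·3 + 5·5 + 15·1 + 65·7 = 570.
Optimal plan:
  G1–Ithaca: 45 × 1 = 45
  G2–Akron: 25 × 8 = 200
  G2–Nampa: 5 × 9 = 45
  G2–Ithaca: 35 × 7 = 245
Optimal cost = 535.
Saving = 570 − 535 = 35.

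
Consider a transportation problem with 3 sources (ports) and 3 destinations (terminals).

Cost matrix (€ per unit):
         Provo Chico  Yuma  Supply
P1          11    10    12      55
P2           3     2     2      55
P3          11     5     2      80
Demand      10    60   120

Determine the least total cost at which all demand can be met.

Optimal allocation:
  P1 to Chico: 55 × €10 = €550
  P2 to Provo: 10 × €3 = €30
  P2 to Chico: 5 × €2 = €10
  P2 to Yuma: 40 × €2 = €80
  P3 to Yuma: 80 × €2 = €160
Total = 550 + 30 + 10 + 80 + 160 = €830.
(Supply check: P1 ships 55; P2 ships 55; P3 ships 80.)

830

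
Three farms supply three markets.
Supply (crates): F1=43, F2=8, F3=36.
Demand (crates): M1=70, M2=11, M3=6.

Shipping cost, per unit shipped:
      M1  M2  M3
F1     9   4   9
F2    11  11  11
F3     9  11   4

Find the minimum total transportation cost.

714

Optimal allocation:
  F1->M1: 32 × 9 = 288
  F1->M2: 11 × 4 = 44
  F2->M1: 8 × 11 = 88
  F3->M1: 30 × 9 = 270
  F3->M3: 6 × 4 = 24
Total = 288 + 44 + 88 + 270 + 24 = 714.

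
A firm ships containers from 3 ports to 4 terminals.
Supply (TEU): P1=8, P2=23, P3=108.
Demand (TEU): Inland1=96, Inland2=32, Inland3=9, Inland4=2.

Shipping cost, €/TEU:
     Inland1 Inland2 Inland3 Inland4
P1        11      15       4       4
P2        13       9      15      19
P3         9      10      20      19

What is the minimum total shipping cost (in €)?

1241

Optimal allocation:
  P1->Inland3: 6 TEU
  P1->Inland4: 2 TEU
  P2->Inland2: 20 TEU
  P2->Inland3: 3 TEU
  P3->Inland1: 96 TEU
  P3->Inland2: 12 TEU
Total cost = €1241.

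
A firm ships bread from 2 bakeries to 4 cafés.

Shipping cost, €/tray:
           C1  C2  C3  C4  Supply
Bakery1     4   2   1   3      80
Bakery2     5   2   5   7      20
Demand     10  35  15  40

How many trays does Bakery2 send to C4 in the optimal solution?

Solving gives:
  Bakery1–C1: 10 × €4 = €40
  Bakery1–C2: 15 × €2 = €30
  Bakery1–C3: 15 × €1 = €15
  Bakery1–C4: 40 × €3 = €120
  Bakery2–C2: 20 × €2 = €40
Total cost = €245.
The route Bakery2→C4 is not used.

0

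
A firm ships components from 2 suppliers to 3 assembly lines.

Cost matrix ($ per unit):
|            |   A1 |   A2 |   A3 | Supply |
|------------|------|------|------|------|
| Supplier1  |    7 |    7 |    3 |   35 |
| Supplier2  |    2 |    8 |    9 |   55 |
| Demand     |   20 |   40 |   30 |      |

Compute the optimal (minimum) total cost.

Optimal allocation:
  Supplier1 to A2: 5 × $7 = $35
  Supplier1 to A3: 30 × $3 = $90
  Supplier2 to A1: 20 × $2 = $40
  Supplier2 to A2: 35 × $8 = $280
Total = 35 + 90 + 40 + 280 = $445.

445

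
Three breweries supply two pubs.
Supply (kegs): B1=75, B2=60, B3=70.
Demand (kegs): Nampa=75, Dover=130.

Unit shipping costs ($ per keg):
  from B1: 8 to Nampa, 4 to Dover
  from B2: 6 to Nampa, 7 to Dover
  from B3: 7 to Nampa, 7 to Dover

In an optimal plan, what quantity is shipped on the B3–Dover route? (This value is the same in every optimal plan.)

The minimum-cost plan:
  B1->Dover: 75 kegs
  B2->Nampa: 60 kegs
  B3->Nampa: 15 kegs
  B3->Dover: 55 kegs
Total cost = $1150.
So B3→Dover carries 55 kegs.

55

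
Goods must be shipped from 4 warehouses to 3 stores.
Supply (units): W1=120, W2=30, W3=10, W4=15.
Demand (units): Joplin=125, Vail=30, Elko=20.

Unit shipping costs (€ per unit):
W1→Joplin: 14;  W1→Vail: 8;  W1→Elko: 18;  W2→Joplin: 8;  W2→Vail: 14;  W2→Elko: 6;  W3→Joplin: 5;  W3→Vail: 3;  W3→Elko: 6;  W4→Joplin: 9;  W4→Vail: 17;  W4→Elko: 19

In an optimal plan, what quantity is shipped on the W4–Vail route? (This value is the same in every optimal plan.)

0

Solving gives:
  W1–Joplin: 90 units
  W1–Vail: 30 units
  W2–Joplin: 10 units
  W2–Elko: 20 units
  W3–Joplin: 10 units
  W4–Joplin: 15 units
Total cost = €1885.
The route W4→Vail is not used.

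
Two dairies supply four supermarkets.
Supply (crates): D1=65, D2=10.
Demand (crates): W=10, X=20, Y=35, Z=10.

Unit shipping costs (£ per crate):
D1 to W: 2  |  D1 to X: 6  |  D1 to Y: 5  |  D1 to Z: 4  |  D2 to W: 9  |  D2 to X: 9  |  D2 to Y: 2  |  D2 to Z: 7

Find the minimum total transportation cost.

An optimal shipping plan:
  D1→W: 10 × £2 = £20
  D1→X: 20 × £6 = £120
  D1→Y: 25 × £5 = £125
  D1→Z: 10 × £4 = £40
  D2→Y: 10 × £2 = £20
Total = 20 + 120 + 125 + 40 + 20 = £325.
(Supply check: D1 ships 65; D2 ships 10.)

325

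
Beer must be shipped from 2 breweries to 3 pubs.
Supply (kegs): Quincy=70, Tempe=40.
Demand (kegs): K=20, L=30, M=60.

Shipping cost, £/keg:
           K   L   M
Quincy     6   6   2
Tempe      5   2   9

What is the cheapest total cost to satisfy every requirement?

Optimal allocation:
  Quincy→K: 10 × £6 = £60
  Quincy→M: 60 × £2 = £120
  Tempe→K: 10 × £5 = £50
  Tempe→L: 30 × £2 = £60
Total = 60 + 120 + 50 + 60 = £290.

290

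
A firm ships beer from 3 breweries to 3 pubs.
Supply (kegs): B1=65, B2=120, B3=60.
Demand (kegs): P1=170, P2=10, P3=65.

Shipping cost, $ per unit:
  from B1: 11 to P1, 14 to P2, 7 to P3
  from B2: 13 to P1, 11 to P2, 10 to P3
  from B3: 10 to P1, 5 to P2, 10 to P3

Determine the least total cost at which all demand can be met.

A cheapest plan:
  B1->P3: 65 kegs
  B2->P1: 120 kegs
  B3->P1: 50 kegs
  B3->P2: 10 kegs
Total cost = $2565.

2565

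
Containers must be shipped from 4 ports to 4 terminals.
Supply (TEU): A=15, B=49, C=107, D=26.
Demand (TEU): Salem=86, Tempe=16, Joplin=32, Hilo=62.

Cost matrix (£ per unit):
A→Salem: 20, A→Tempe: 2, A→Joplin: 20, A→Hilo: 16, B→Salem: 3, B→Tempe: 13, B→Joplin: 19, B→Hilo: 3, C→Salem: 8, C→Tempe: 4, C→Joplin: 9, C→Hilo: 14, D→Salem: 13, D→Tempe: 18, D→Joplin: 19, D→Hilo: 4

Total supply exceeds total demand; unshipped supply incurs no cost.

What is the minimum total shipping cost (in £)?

1157

One minimum-cost allocation:
  A->Tempe: 15 × £2 = £30
  B->Salem: 13 × £3 = £39
  B->Hilo: 36 × £3 = £108
  C->Salem: 73 × £8 = £584
  C->Tempe: 1 × £4 = £4
  C->Joplin: 32 × £9 = £288
  D->Hilo: 26 × £4 = £104
Total = 30 + 39 + 108 + 584 + 4 + 288 + 104 = £1157.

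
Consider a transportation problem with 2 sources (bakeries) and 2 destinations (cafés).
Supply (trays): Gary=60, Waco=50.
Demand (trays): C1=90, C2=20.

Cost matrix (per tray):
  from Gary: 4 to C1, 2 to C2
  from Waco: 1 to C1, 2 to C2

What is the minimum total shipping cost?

Optimal allocation:
  Gary→C1: 40 trays
  Gary→C2: 20 trays
  Waco→C1: 50 trays
Total cost = 250.

250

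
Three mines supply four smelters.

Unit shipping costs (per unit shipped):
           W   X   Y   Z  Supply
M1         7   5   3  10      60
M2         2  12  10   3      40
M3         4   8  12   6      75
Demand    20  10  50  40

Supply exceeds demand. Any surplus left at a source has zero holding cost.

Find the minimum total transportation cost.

400

A cheapest plan:
  M1 to X: 10 × 5 = 50
  M1 to Y: 50 × 3 = 150
  M2 to Z: 40 × 3 = 120
  M3 to W: 20 × 4 = 80
Total = 50 + 150 + 120 + 80 = 400.
(Supply check: M1 ships 60; M2 ships 40; M3 ships 20.)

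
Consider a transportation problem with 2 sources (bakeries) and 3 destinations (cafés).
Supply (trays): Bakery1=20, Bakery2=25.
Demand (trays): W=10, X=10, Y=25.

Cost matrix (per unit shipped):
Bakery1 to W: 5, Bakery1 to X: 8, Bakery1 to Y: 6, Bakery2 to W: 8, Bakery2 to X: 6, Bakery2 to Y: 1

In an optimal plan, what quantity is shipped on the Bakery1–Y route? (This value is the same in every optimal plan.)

0

Solving gives:
  Bakery1 to W: 10 × 5 = 50
  Bakery1 to X: 10 × 8 = 80
  Bakery2 to Y: 25 × 1 = 25
Total cost = 155.
The route Bakery1→Y is not used.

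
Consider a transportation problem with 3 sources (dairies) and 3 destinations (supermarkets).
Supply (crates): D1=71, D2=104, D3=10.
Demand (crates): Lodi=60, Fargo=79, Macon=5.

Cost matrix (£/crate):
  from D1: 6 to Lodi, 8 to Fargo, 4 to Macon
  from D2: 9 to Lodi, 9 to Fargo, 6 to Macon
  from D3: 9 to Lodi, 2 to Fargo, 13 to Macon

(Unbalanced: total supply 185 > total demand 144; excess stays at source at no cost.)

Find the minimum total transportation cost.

1015

A cheapest plan:
  D1–Lodi: 60 × £6 = £360
  D1–Fargo: 6 × £8 = £48
  D1–Macon: 5 × £4 = £20
  D2–Fargo: 63 × £9 = £567
  D3–Fargo: 10 × £2 = £20
Total = 360 + 48 + 20 + 567 + 20 = £1015.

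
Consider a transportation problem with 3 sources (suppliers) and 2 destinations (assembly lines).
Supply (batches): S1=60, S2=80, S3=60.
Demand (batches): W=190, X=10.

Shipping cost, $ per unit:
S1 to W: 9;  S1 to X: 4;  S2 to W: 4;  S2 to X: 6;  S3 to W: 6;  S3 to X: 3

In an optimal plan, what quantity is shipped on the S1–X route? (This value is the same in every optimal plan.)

Solving gives:
  S1->W: 50 × $9 = $450
  S1->X: 10 × $4 = $40
  S2->W: 80 × $4 = $320
  S3->W: 60 × $6 = $360
Total cost = $1170.
So S1→X carries 10 batches.

10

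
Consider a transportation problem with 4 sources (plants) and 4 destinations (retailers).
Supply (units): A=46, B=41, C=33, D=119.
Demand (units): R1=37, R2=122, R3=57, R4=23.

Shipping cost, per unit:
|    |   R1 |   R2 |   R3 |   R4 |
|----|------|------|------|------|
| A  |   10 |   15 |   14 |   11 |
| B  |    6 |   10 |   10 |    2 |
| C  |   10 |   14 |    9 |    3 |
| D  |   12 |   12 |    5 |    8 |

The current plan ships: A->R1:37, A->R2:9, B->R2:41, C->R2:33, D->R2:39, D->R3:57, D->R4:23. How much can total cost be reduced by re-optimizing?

161

Current plan cost = 37·10 + 9·15 + 41·10 + 33·14 + 39·12 + 57·5 + 23·8 = 2314.
Optimal plan:
  A->R1: 37 × 10 = 370
  A->R2: 9 × 15 = 135
  B->R2: 41 × 10 = 410
  C->R2: 10 × 14 = 140
  C->R4: 23 × 3 = 69
  D->R2: 62 × 12 = 744
  D->R3: 57 × 5 = 285
Optimal cost = 2153.
Saving = 2314 − 2153 = 161.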